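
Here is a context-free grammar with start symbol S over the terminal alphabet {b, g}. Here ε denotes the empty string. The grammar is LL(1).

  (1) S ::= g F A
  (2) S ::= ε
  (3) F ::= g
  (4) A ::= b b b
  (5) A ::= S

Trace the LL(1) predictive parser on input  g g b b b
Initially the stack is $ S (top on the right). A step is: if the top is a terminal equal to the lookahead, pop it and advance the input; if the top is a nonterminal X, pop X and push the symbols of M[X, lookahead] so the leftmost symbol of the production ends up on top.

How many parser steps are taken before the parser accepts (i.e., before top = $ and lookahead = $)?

8

step 1: stack=$ S  input=g g b b b $  — expand S ::= g F A
step 2: stack=$ A F g  input=g g b b b $  — match g
step 3: stack=$ A F  input=g b b b $  — expand F ::= g
step 4: stack=$ A g  input=g b b b $  — match g
step 5: stack=$ A  input=b b b $  — expand A ::= b b b
step 6: stack=$ b b b  input=b b b $  — match b
step 7: stack=$ b b  input=b b $  — match b
step 8: stack=$ b  input=b $  — match b
Accept reached after 8 steps.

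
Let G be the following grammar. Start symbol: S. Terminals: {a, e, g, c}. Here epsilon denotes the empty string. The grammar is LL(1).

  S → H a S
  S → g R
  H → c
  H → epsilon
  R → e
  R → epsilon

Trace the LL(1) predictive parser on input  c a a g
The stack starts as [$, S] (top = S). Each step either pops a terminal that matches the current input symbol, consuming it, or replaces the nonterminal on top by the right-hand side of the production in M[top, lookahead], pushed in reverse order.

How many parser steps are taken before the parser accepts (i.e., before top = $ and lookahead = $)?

10

step 1: stack=$ S  input=c a a g $  — expand S → H a S
step 2: stack=$ S a H  input=c a a g $  — expand H → c
step 3: stack=$ S a c  input=c a a g $  — match c
step 4: stack=$ S a  input=a a g $  — match a
step 5: stack=$ S  input=a g $  — expand S → H a S
step 6: stack=$ S a H  input=a g $  — expand H → epsilon
step 7: stack=$ S a  input=a g $  — match a
step 8: stack=$ S  input=g $  — expand S → g R
step 9: stack=$ R g  input=g $  — match g
step 10: stack=$ R  input=$  — expand R → epsilon
Accept reached after 10 steps.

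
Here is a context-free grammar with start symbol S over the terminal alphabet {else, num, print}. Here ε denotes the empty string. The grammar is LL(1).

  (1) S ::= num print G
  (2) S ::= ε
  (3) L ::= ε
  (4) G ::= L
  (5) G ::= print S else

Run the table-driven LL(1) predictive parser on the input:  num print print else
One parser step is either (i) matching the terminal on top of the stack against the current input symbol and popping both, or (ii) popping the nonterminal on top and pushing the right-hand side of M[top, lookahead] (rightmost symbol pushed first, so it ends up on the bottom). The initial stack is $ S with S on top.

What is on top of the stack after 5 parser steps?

S

     Stack           Input                   Action
  1  $ S             num print print else $  expand S ::= num print G
  2  $ G print num   num print print else $  match num
  3  $ G print       print print else $      match print
  4  $ G             print else $            expand G ::= print S else
  5  $ else S print  print else $            match print
Stack after step 5: $ else S (top = S).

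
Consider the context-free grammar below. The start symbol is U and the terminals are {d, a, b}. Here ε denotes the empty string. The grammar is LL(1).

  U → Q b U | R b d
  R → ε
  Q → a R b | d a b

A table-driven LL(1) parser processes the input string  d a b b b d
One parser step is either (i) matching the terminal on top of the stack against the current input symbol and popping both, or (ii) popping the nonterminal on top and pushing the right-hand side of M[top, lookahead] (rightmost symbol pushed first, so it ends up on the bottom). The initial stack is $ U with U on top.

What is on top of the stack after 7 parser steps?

step 1: stack=$ U  input=d a b b b d $  — expand U → Q b U
step 2: stack=$ U b Q  input=d a b b b d $  — expand Q → d a b
step 3: stack=$ U b b a d  input=d a b b b d $  — match d
step 4: stack=$ U b b a  input=a b b b d $  — match a
step 5: stack=$ U b b  input=b b b d $  — match b
step 6: stack=$ U b  input=b b d $  — match b
step 7: stack=$ U  input=b d $  — expand U → R b d
Stack after step 7: $ d b R (top = R).

R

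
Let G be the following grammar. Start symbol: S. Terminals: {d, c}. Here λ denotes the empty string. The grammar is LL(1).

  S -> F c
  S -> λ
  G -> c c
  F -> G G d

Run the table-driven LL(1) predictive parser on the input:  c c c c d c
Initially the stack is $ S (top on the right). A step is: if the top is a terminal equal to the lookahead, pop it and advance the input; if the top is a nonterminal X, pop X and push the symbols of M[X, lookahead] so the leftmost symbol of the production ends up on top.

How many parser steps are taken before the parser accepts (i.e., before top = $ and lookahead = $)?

      Stack        Input          Action
   1  $ S          c c c c d c $  expand S -> F c
   2  $ c F        c c c c d c $  expand F -> G G d
   3  $ c d G G    c c c c d c $  expand G -> c c
   4  $ c d G c c  c c c c d c $  match c
   5  $ c d G c    c c c d c $    match c
   6  $ c d G      c c d c $      expand G -> c c
   7  $ c d c c    c c d c $      match c
   8  $ c d c      c d c $        match c
   9  $ c d        d c $          match d
  10  $ c          c $            match c
Accept reached after 10 steps.

10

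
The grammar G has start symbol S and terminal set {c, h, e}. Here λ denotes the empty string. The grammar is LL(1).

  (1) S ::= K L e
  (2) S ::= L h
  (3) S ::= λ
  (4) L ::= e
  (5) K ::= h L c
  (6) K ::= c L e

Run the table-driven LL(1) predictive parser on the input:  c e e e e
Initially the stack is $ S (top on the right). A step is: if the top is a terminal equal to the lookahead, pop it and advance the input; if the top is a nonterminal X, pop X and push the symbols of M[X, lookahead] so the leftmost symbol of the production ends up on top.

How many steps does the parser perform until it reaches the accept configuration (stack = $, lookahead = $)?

9

step 1: stack=$ S  input=c e e e e $  — expand S ::= K L e
step 2: stack=$ e L K  input=c e e e e $  — expand K ::= c L e
step 3: stack=$ e L e L c  input=c e e e e $  — match c
step 4: stack=$ e L e L  input=e e e e $  — expand L ::= e
step 5: stack=$ e L e e  input=e e e e $  — match e
step 6: stack=$ e L e  input=e e e $  — match e
step 7: stack=$ e L  input=e e $  — expand L ::= e
step 8: stack=$ e e  input=e e $  — match e
step 9: stack=$ e  input=e $  — match e
Accept reached after 9 steps.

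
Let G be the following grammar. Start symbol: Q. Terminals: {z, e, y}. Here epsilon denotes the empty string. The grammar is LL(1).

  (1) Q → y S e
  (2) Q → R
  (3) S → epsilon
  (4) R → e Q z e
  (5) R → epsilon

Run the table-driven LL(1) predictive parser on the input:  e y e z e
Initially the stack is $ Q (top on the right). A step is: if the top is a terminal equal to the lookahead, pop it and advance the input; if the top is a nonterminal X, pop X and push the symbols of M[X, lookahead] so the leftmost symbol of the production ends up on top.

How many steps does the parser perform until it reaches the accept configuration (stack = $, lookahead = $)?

9

step 1: stack=$ Q  input=e y e z e $  — expand Q → R
step 2: stack=$ R  input=e y e z e $  — expand R → e Q z e
step 3: stack=$ e z Q e  input=e y e z e $  — match e
step 4: stack=$ e z Q  input=y e z e $  — expand Q → y S e
step 5: stack=$ e z e S y  input=y e z e $  — match y
step 6: stack=$ e z e S  input=e z e $  — expand S → epsilon
step 7: stack=$ e z e  input=e z e $  — match e
step 8: stack=$ e z  input=z e $  — match z
step 9: stack=$ e  input=e $  — match e
Accept reached after 9 steps.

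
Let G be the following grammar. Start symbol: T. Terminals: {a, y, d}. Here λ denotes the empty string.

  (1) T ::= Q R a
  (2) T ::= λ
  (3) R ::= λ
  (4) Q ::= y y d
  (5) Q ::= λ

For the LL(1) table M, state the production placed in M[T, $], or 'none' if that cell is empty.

T ::= λ

FIRST(R): from R::=λ we get {λ}. So FIRST(R) = {λ}.
FIRST(Q): from Q::=y y d we get {y}; from Q::=λ we get {λ}. So FIRST(Q) = {λ, y}.
FIRST(T): from T::=Q R a we get {a, y}; from T::=λ we get {λ}. So FIRST(T) = {λ, a, y}.
FOLLOW(T) includes $ since T is the start symbol.
FOLLOW(T): T appears on no right-hand side. Thus FOLLOW(T) = {$}.
For T ::= Q R a: FIRST(Q R a) = {a, y}, so it goes in M[T, t] for t ∈ {a, y}.
For T ::= λ: FIRST(λ) = {λ}, so it goes in M[T, t] for t ∈ {}; since λ ∈ FIRST, also for every t ∈ FOLLOW(T) = {$}.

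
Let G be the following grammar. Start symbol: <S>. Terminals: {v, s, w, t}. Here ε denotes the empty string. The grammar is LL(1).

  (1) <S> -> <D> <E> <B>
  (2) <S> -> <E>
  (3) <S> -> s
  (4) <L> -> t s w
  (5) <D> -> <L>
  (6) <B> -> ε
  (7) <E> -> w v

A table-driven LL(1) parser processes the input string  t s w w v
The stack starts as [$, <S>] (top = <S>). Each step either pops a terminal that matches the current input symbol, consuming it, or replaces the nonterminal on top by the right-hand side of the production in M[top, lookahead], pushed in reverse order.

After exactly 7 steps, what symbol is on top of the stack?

step 1: stack=$ <S>  input=t s w w v $  — expand <S> -> <D> <E> <B>
step 2: stack=$ <B> <E> <D>  input=t s w w v $  — expand <D> -> <L>
step 3: stack=$ <B> <E> <L>  input=t s w w v $  — expand <L> -> t s w
step 4: stack=$ <B> <E> w s t  input=t s w w v $  — match t
step 5: stack=$ <B> <E> w s  input=s w w v $  — match s
step 6: stack=$ <B> <E> w  input=w w v $  — match w
step 7: stack=$ <B> <E>  input=w v $  — expand <E> -> w v
Stack after step 7: $ <B> v w (top = w).

w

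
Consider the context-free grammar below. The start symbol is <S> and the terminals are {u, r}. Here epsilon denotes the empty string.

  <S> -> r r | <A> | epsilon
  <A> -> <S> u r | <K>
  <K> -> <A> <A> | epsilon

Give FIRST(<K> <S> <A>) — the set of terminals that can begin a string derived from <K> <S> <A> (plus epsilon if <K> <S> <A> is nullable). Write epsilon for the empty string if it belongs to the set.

{epsilon, r, u}

FIRST(<S>): from <S>->r r we get {r}; from <S>-><A> we get {epsilon, r, u}; from <S>->epsilon we get {epsilon}. So FIRST(<S>) = {epsilon, r, u}.
FIRST(<A>): from <A>-><S> u r we get {r, u}; from <A>-><K> we get {epsilon, r, u}. So FIRST(<A>) = {epsilon, r, u}.
FIRST(<K>): from <K>-><A> <A> we get {epsilon, r, u}; from <K>->epsilon we get {epsilon}. So FIRST(<K>) = {epsilon, r, u}.
FIRST(<K> <S> <A>): take FIRST of each symbol in turn, carrying on past any symbol whose FIRST contains epsilon; result {epsilon, r, u}.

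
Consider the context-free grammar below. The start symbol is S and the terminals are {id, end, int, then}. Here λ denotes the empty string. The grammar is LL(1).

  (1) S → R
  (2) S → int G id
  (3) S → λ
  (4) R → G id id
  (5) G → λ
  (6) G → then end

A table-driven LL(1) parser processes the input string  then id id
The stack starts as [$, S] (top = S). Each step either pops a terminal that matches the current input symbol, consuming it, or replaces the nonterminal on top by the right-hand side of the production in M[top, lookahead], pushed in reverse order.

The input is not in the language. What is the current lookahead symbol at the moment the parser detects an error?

     Stack             Input         Action
  1  $ S               then id id $  expand S → R
  2  $ R               then id id $  expand R → G id id
  3  $ id id G         then id id $  expand G → then end
  4  $ id id end then  then id id $  match then
  5  $ id id end       id id $       error: top is terminal end but lookahead is id

id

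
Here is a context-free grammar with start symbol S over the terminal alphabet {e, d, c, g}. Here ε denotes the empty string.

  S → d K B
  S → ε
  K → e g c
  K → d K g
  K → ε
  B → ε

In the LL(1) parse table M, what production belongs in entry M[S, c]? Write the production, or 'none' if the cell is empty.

none

FIRST(S): from S→d K B we get {d}; from S→ε we get {ε}. So FIRST(S) = {ε, d}.
FIRST(K): from K→e g c we get {e}; from K→d K g we get {d}; from K→ε we get {ε}. So FIRST(K) = {ε, d, e}.
FIRST(B): from B→ε we get {ε}. So FIRST(B) = {ε}.
FOLLOW(S) includes $ since S is the start symbol.
FOLLOW(S): S appears on no right-hand side. Thus FOLLOW(S) = {$}.
For S → d K B: FIRST(d K B) = {d}, so it goes in M[S, t] for t ∈ {d}.
For S → ε: FIRST(ε) = {ε}, so it goes in M[S, t] for t ∈ {}; since ε ∈ FIRST, also for every t ∈ FOLLOW(S) = {$}.
None of these place a production in M[S, c].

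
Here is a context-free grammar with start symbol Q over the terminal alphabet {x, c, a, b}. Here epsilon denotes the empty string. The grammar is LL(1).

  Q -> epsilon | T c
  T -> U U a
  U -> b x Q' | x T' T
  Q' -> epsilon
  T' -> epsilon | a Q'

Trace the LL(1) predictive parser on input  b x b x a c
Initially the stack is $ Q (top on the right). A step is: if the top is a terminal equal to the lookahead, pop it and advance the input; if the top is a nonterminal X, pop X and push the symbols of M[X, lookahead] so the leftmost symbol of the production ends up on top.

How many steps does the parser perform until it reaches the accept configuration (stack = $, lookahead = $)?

      Stack           Input          Action
   1  $ Q             b x b x a c $  expand Q -> T c
   2  $ c T           b x b x a c $  expand T -> U U a
   3  $ c a U U       b x b x a c $  expand U -> b x Q'
   4  $ c a U Q' x b  b x b x a c $  match b
   5  $ c a U Q' x    x b x a c $    match x
   6  $ c a U Q'      b x a c $      expand Q' -> epsilon
   7  $ c a U         b x a c $      expand U -> b x Q'
   8  $ c a Q' x b    b x a c $      match b
   9  $ c a Q' x      x a c $        match x
  10  $ c a Q'        a c $          expand Q' -> epsilon
  11  $ c a           a c $          match a
  12  $ c             c $            match c
Accept reached after 12 steps.

12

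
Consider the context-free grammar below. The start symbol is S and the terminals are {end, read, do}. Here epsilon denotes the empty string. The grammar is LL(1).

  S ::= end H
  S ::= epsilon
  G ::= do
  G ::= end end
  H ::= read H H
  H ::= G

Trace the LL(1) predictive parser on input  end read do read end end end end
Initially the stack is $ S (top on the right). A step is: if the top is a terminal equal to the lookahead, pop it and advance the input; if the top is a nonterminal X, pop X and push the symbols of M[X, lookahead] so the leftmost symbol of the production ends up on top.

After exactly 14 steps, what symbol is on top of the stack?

G

step 1: stack=$ S  input=end read do read end end end end $  — expand S ::= end H
step 2: stack=$ H end  input=end read do read end end end end $  — match end
step 3: stack=$ H  input=read do read end end end end $  — expand H ::= read H H
step 4: stack=$ H H read  input=read do read end end end end $  — match read
step 5: stack=$ H H  input=do read end end end end $  — expand H ::= G
step 6: stack=$ H G  input=do read end end end end $  — expand G ::= do
step 7: stack=$ H do  input=do read end end end end $  — match do
step 8: stack=$ H  input=read end end end end $  — expand H ::= read H H
step 9: stack=$ H H read  input=read end end end end $  — match read
step 10: stack=$ H H  input=end end end end $  — expand H ::= G
step 11: stack=$ H G  input=end end end end $  — expand G ::= end end
step 12: stack=$ H end end  input=end end end end $  — match end
step 13: stack=$ H end  input=end end end $  — match end
step 14: stack=$ H  input=end end $  — expand H ::= G
Stack after step 14: $ G (top = G).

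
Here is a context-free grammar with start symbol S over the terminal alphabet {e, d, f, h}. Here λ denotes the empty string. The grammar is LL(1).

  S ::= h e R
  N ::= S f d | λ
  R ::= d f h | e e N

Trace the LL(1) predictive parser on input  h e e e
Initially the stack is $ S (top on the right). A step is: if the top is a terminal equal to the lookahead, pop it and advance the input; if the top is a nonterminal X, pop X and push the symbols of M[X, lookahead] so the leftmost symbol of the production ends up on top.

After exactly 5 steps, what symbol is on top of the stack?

e

     Stack    Input      Action
  1  $ S      h e e e $  expand S ::= h e R
  2  $ R e h  h e e e $  match h
  3  $ R e    e e e $    match e
  4  $ R      e e $      expand R ::= e e N
  5  $ N e e  e e $      match e
Stack after step 5: $ N e (top = e).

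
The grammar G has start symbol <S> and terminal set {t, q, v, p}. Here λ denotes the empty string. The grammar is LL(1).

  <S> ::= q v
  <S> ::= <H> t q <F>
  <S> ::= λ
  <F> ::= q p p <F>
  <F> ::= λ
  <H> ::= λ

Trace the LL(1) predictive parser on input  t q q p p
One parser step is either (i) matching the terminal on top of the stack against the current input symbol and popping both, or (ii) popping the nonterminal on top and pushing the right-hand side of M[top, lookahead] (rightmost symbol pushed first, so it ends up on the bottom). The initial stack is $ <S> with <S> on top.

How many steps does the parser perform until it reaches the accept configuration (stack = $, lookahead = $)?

9

step 1: stack=$ <S>  input=t q q p p $  — expand <S> ::= <H> t q <F>
step 2: stack=$ <F> q t <H>  input=t q q p p $  — expand <H> ::= λ
step 3: stack=$ <F> q t  input=t q q p p $  — match t
step 4: stack=$ <F> q  input=q q p p $  — match q
step 5: stack=$ <F>  input=q p p $  — expand <F> ::= q p p <F>
step 6: stack=$ <F> p p q  input=q p p $  — match q
step 7: stack=$ <F> p p  input=p p $  — match p
step 8: stack=$ <F> p  input=p $  — match p
step 9: stack=$ <F>  input=$  — expand <F> ::= λ
Accept reached after 9 steps.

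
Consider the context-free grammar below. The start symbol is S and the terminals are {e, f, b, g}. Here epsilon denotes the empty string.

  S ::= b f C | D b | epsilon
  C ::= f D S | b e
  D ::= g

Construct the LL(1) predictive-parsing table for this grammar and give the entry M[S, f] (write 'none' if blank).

none

FIRST(C) = {b, f}
FIRST(D) = {g}
FIRST(S) = {epsilon, b, g}  (via D b)
FOLLOW(S) includes $ since S is the start symbol.
FOLLOW(S): in C::=f D S, the suffix after S is empty, so FOLLOW(S) ⊇ FOLLOW(C) = {$}. Thus FOLLOW(S) = {$}.
FOLLOW(C): in S::=b f C, the suffix after C is empty, so FOLLOW(C) ⊇ FOLLOW(S) = {$}. Thus FOLLOW(C) = {$}.
For S ::= b f C: FIRST(b f C) = {b}, so it goes in M[S, t] for t ∈ {b}.
For S ::= D b: FIRST(D b) = {g}, so it goes in M[S, t] for t ∈ {g}.
For S ::= epsilon: FIRST(epsilon) = {epsilon}, so it goes in M[S, t] for t ∈ {}; since epsilon ∈ FIRST, also for every t ∈ FOLLOW(S) = {$}.
None of these place a production in M[S, f].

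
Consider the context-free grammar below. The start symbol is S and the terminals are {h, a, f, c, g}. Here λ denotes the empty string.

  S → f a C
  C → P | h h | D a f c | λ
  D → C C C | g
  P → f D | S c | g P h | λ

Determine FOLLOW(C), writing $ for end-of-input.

{$, a, c, f, g, h}

FIRST(S): from S→f a C we get {f}. So FIRST(S) = {f}.
FIRST(P): from P→f D we get {f}; from P→S c we get {f}; from P→g P h we get {g}; from P→λ we get {λ}. So FIRST(P) = {λ, f, g}.
FIRST(C): from C→P we get {λ, f, g}; from C→h h we get {h}; from C→D a f c we get {a, f, g, h}; from C→λ we get {λ}. So FIRST(C) = {λ, a, f, g, h}.
FIRST(D): from D→C C C we get {λ, a, f, g, h}; from D→g we get {g}. So FIRST(D) = {λ, a, f, g, h}.
FOLLOW(S) includes $ since S is the start symbol.
FOLLOW(S): in P→S c, S is followed by c with FIRST {c}. Thus FOLLOW(S) = {$, c}.
FOLLOW(C): in S→f a C, the suffix after C is empty, so FOLLOW(C) ⊇ FOLLOW(S) = {$, c}; in D→C C C (occurrence 1), C is followed by C C with FIRST {λ, a, f, g, h}; in D→C C C (occurrence 1), the suffix after C is nullable, so FOLLOW(C) ⊇ FOLLOW(D) = {$, a, c, f, g, h}; in D→C C C (occurrence 2), C is followed by C with FIRST {λ, a, f, g, h}; in D→C C C (occurrence 2), the suffix after C is nullable, so FOLLOW(C) ⊇ FOLLOW(D) = {$, a, c, f, g, h}; in D→C C C (occurrence 3), the suffix after C is empty, so FOLLOW(C) ⊇ FOLLOW(D) = {$, a, c, f, g, h}. Thus FOLLOW(C) = {$, a, c, f, g, h}.
FOLLOW(P): in C→P, the suffix after P is empty, so FOLLOW(P) ⊇ FOLLOW(C) = {$, a, c, f, g, h}; in P→g P h, P is followed by h with FIRST {h}. Thus FOLLOW(P) = {$, a, c, f, g, h}.
FOLLOW(D): in C→D a f c, D is followed by a f c with FIRST {a}; in P→f D, the suffix after D is empty, so FOLLOW(D) ⊇ FOLLOW(P) = {$, a, c, f, g, h}. Thus FOLLOW(D) = {$, a, c, f, g, h}.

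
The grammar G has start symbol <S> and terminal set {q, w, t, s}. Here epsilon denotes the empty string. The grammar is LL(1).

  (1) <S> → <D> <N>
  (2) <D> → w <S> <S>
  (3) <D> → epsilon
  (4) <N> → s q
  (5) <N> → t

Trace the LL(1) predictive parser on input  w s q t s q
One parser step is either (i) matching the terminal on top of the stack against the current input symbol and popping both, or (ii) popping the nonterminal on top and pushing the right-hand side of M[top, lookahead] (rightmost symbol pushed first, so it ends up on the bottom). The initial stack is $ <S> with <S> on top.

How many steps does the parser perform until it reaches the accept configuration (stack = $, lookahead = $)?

15

      Stack              Input          Action
   1  $ <S>              w s q t s q $  expand <S> → <D> <N>
   2  $ <N> <D>          w s q t s q $  expand <D> → w <S> <S>
   3  $ <N> <S> <S> w    w s q t s q $  match w
   4  $ <N> <S> <S>      s q t s q $    expand <S> → <D> <N>
   5  $ <N> <S> <N> <D>  s q t s q $    expand <D> → epsilon
   6  $ <N> <S> <N>      s q t s q $    expand <N> → s q
   7  $ <N> <S> q s      s q t s q $    match s
   8  $ <N> <S> q        q t s q $      match q
   9  $ <N> <S>          t s q $        expand <S> → <D> <N>
  10  $ <N> <N> <D>      t s q $        expand <D> → epsilon
  11  $ <N> <N>          t s q $        expand <N> → t
  12  $ <N> t            t s q $        match t
  13  $ <N>              s q $          expand <N> → s q
  14  $ q s              s q $          match s
  15  $ q                q $            match q
Accept reached after 15 steps.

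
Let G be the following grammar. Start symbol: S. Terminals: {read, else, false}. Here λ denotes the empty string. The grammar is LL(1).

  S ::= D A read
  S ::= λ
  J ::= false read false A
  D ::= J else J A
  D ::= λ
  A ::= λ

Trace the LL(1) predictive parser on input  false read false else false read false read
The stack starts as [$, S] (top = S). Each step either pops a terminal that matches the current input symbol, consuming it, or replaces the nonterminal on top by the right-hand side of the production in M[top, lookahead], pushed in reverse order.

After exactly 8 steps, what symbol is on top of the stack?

     Stack                                 Input                                          Action
  1  $ S                                   false read false else false read false read $  expand S ::= D A read
  2  $ read A D                            false read false else false read false read $  expand D ::= J else J A
  3  $ read A A J else J                   false read false else false read false read $  expand J ::= false read false A
  4  $ read A A J else A false read false  false read false else false read false read $  match false
  5  $ read A A J else A false read        read false else false read false read $        match read
  6  $ read A A J else A false             false else false read false read $             match false
  7  $ read A A J else A                   else false read false read $                   expand A ::= λ
  8  $ read A A J else                     else false read false read $                   match else
Stack after step 8: $ read A A J (top = J).

J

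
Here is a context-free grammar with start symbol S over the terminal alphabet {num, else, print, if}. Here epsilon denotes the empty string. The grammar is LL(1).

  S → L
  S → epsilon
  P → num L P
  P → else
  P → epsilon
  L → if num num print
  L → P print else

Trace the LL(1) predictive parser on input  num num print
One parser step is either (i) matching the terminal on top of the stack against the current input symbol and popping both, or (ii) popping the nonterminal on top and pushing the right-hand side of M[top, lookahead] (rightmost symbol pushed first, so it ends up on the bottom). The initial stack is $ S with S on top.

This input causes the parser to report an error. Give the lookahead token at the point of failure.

$

step 1: stack=$ S  input=num num print $  — expand S → L
step 2: stack=$ L  input=num num print $  — expand L → P print else
step 3: stack=$ else print P  input=num num print $  — expand P → num L P
step 4: stack=$ else print P L num  input=num num print $  — match num
step 5: stack=$ else print P L  input=num print $  — expand L → P print else
step 6: stack=$ else print P else print P  input=num print $  — expand P → num L P
step 7: stack=$ else print P else print P L num  input=num print $  — match num
step 8: stack=$ else print P else print P L  input=print $  — expand L → P print else
step 9: stack=$ else print P else print P else print P  input=print $  — expand P → epsilon
step 10: stack=$ else print P else print P else print  input=print $  — match print
step 11: stack=$ else print P else print P else  input=$  — error: top is terminal else but lookahead is $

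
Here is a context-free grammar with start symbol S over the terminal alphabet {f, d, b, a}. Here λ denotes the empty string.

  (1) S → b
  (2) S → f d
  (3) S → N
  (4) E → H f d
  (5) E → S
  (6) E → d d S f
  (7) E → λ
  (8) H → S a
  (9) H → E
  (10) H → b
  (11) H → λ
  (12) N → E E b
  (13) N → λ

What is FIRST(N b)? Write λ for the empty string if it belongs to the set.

FIRST(S): from S→b we get {b}; from S→f d we get {f}; from S→N we get {λ, a, b, d, f}. So FIRST(S) = {λ, a, b, d, f}.
FIRST(E): from E→H f d we get {a, b, d, f}; from E→S we get {λ, a, b, d, f}; from E→d d S f we get {d}; from E→λ we get {λ}. So FIRST(E) = {λ, a, b, d, f}.
FIRST(H): from H→S a we get {a, b, d, f}; from H→E we get {λ, a, b, d, f}; from H→b we get {b}; from H→λ we get {λ}. So FIRST(H) = {λ, a, b, d, f}.
FIRST(N): from N→E E b we get {a, b, d, f}; from N→λ we get {λ}. So FIRST(N) = {λ, a, b, d, f}.
FIRST(N b): take FIRST of each symbol in turn, carrying on past any symbol whose FIRST contains λ; result {a, b, d, f}.

{a, b, d, f}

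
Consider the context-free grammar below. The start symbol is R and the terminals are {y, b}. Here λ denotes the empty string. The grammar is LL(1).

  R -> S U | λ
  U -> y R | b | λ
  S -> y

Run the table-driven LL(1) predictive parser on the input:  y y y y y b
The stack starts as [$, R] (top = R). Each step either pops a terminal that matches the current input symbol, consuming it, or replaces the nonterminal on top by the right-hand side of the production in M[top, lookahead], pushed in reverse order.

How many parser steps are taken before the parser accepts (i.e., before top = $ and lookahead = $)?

15

      Stack  Input          Action
   1  $ R    y y y y y b $  expand R -> S U
   2  $ U S  y y y y y b $  expand S -> y
   3  $ U y  y y y y y b $  match y
   4  $ U    y y y y b $    expand U -> y R
   5  $ R y  y y y y b $    match y
   6  $ R    y y y b $      expand R -> S U
   7  $ U S  y y y b $      expand S -> y
   8  $ U y  y y y b $      match y
   9  $ U    y y b $        expand U -> y R
  10  $ R y  y y b $        match y
  11  $ R    y b $          expand R -> S U
  12  $ U S  y b $          expand S -> y
  13  $ U y  y b $          match y
  14  $ U    b $            expand U -> b
  15  $ b    b $            match b
Accept reached after 15 steps.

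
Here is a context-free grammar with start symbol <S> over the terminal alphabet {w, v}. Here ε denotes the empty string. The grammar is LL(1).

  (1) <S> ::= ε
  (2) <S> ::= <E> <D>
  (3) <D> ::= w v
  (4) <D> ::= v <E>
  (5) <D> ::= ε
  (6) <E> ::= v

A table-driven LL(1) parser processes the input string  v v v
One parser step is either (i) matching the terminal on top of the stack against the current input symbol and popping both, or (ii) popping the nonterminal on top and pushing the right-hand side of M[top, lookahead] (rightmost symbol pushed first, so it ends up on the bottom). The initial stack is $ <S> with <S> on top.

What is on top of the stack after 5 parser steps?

<E>

     Stack      Input    Action
  1  $ <S>      v v v $  expand <S> ::= <E> <D>
  2  $ <D> <E>  v v v $  expand <E> ::= v
  3  $ <D> v    v v v $  match v
  4  $ <D>      v v $    expand <D> ::= v <E>
  5  $ <E> v    v v $    match v
Stack after step 5: $ <E> (top = <E>).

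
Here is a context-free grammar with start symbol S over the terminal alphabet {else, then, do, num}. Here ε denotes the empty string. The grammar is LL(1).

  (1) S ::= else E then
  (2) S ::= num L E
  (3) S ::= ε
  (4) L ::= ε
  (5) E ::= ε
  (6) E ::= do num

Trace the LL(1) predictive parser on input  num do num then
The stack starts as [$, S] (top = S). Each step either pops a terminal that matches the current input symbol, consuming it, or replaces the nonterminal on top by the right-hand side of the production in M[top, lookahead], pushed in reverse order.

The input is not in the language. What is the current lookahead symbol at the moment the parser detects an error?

step 1: stack=$ S  input=num do num then $  — expand S ::= num L E
step 2: stack=$ E L num  input=num do num then $  — match num
step 3: stack=$ E L  input=do num then $  — expand L ::= ε
step 4: stack=$ E  input=do num then $  — expand E ::= do num
step 5: stack=$ num do  input=do num then $  — match do
step 6: stack=$ num  input=num then $  — match num
step 7: stack=$  input=then $  — error: stack empty but input remains

then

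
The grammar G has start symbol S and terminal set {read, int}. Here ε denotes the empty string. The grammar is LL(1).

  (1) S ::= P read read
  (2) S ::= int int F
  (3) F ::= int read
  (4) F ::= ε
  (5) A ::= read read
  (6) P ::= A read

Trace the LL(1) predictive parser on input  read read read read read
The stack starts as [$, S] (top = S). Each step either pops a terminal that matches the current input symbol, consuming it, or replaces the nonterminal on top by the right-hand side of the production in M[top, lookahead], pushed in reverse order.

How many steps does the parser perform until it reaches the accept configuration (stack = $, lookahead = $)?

8

     Stack                       Input                       Action
  1  $ S                         read read read read read $  expand S ::= P read read
  2  $ read read P               read read read read read $  expand P ::= A read
  3  $ read read read A          read read read read read $  expand A ::= read read
  4  $ read read read read read  read read read read read $  match read
  5  $ read read read read       read read read read $       match read
  6  $ read read read            read read read $            match read
  7  $ read read                 read read $                 match read
  8  $ read                      read $                      match read
Accept reached after 8 steps.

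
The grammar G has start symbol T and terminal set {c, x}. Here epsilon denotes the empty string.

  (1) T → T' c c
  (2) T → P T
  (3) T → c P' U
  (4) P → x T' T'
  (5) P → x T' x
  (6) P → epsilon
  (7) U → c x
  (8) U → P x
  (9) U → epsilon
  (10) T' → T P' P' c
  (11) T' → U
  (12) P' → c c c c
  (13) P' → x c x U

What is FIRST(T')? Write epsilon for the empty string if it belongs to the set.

{epsilon, c, x}

FIRST(P): from P→x T' T' we get {x}; from P→x T' x we get {x}; from P→epsilon we get {epsilon}. So FIRST(P) = {epsilon, x}.
FIRST(P'): from P'→c c c c we get {c}; from P'→x c x U we get {x}. So FIRST(P') = {c, x}.
FIRST(U): from U→c x we get {c}; from U→P x we get {x}; from U→epsilon we get {epsilon}. So FIRST(U) = {epsilon, c, x}.
FIRST(T): from T→T' c c we get {c, x}; from T→P T we get {c, x}; from T→c P' U we get {c}. So FIRST(T) = {c, x}.
FIRST(T'): from T'→T P' P' c we get {c, x}; from T'→U we get {epsilon, c, x}. So FIRST(T') = {epsilon, c, x}.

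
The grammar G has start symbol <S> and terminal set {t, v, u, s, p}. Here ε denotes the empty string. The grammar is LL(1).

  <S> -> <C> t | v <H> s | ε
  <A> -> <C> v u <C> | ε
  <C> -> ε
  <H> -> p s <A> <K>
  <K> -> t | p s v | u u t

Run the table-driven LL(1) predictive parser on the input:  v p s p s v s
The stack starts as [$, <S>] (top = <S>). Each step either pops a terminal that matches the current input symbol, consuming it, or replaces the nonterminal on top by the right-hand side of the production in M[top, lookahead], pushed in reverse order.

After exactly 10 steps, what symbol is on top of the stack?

s

step 1: stack=$ <S>  input=v p s p s v s $  — expand <S> -> v <H> s
step 2: stack=$ s <H> v  input=v p s p s v s $  — match v
step 3: stack=$ s <H>  input=p s p s v s $  — expand <H> -> p s <A> <K>
step 4: stack=$ s <K> <A> s p  input=p s p s v s $  — match p
step 5: stack=$ s <K> <A> s  input=s p s v s $  — match s
step 6: stack=$ s <K> <A>  input=p s v s $  — expand <A> -> ε
step 7: stack=$ s <K>  input=p s v s $  — expand <K> -> p s v
step 8: stack=$ s v s p  input=p s v s $  — match p
step 9: stack=$ s v s  input=s v s $  — match s
step 10: stack=$ s v  input=v s $  — match v
Stack after step 10: $ s (top = s).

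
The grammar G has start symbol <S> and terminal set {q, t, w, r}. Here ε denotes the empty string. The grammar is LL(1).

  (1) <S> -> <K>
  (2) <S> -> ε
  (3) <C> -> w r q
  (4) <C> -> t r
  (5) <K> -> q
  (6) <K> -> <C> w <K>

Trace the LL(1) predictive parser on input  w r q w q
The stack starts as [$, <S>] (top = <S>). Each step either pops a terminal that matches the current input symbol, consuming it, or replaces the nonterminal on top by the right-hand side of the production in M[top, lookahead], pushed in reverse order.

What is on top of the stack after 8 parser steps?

q

step 1: stack=$ <S>  input=w r q w q $  — expand <S> -> <K>
step 2: stack=$ <K>  input=w r q w q $  — expand <K> -> <C> w <K>
step 3: stack=$ <K> w <C>  input=w r q w q $  — expand <C> -> w r q
step 4: stack=$ <K> w q r w  input=w r q w q $  — match w
step 5: stack=$ <K> w q r  input=r q w q $  — match r
step 6: stack=$ <K> w q  input=q w q $  — match q
step 7: stack=$ <K> w  input=w q $  — match w
step 8: stack=$ <K>  input=q $  — expand <K> -> q
Stack after step 8: $ q (top = q).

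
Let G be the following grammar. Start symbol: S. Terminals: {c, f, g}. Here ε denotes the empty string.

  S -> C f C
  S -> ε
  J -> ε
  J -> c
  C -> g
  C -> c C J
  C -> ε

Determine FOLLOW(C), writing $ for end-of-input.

FIRST(J) = {ε, c}
FIRST(C) = {ε, c, g}
FIRST(S) = {ε, c, f, g}  (via C f C)
FOLLOW(S) includes $ since S is the start symbol.
FOLLOW(S): S appears on no right-hand side. Thus FOLLOW(S) = {$}.
FOLLOW(C): in S->C f C (occurrence 1), C is followed by f C with FIRST {f}; in S->C f C (occurrence 2), the suffix after C is empty, so FOLLOW(C) ⊇ FOLLOW(S) = {$}; in C->c C J, C is followed by J with FIRST {ε, c}; in C->c C J, the suffix after C is nullable (adds nothing new). Thus FOLLOW(C) = {$, c, f}.
FOLLOW(J): in C->c C J, the suffix after J is empty, so FOLLOW(J) ⊇ FOLLOW(C) = {$, c, f}. Thus FOLLOW(J) = {$, c, f}.

{$, c, f}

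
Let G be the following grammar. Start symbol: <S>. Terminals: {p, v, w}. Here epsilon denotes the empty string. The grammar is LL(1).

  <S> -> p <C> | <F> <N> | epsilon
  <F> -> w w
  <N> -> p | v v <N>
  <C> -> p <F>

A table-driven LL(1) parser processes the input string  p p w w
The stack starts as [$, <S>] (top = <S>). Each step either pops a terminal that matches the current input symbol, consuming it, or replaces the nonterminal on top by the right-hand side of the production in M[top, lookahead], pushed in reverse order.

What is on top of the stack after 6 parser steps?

     Stack    Input      Action
  1  $ <S>    p p w w $  expand <S> -> p <C>
  2  $ <C> p  p p w w $  match p
  3  $ <C>    p w w $    expand <C> -> p <F>
  4  $ <F> p  p w w $    match p
  5  $ <F>    w w $      expand <F> -> w w
  6  $ w w    w w $      match w
Stack after step 6: $ w (top = w).

w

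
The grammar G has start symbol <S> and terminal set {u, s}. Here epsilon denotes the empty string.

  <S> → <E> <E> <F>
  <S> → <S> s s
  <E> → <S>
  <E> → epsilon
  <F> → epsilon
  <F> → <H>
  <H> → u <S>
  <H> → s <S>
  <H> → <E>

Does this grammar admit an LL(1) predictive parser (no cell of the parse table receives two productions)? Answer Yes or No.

FIRST(<S>) = {epsilon, s, u}
FIRST(<E>) = {epsilon, s, u}
FIRST(<F>) = {epsilon, s, u}
FIRST(<H>) = {epsilon, s, u}
FOLLOW(<S>) = {$, s, u}
FOLLOW(<E>) = {$, s, u}
FOLLOW(<F>) = {$, s, u}
FOLLOW(<H>) = {$, s, u}
Cell M[<E>, $] receives both <E> → <S> and <E> → epsilon — the grammar is not LL(1).

No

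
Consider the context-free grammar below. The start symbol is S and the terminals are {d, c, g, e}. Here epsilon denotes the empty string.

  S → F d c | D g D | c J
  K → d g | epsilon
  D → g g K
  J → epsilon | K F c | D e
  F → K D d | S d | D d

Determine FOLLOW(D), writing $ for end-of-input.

{$, d, e, g}

FIRST(K): from K→d g we get {d}; from K→epsilon we get {epsilon}. So FIRST(K) = {epsilon, d}.
FIRST(D): from D→g g K we get {g}. So FIRST(D) = {g}.
FIRST(S): from S→F d c we get {c, d, g}; from S→D g D we get {g}; from S→c J we get {c}. So FIRST(S) = {c, d, g}.
FIRST(F): from F→K D d we get {d, g}; from F→S d we get {c, d, g}; from F→D d we get {g}. So FIRST(F) = {c, d, g}.
FIRST(J): from J→epsilon we get {epsilon}; from J→K F c we get {c, d, g}; from J→D e we get {g}. So FIRST(J) = {epsilon, c, d, g}.
FOLLOW(S) includes $ since S is the start symbol.
FOLLOW(S): in F→S d, S is followed by d with FIRST {d}. Thus FOLLOW(S) = {$, d}.
FOLLOW(D): in S→D g D (occurrence 1), D is followed by g D with FIRST {g}; in S→D g D (occurrence 2), the suffix after D is empty, so FOLLOW(D) ⊇ FOLLOW(S) = {$, d}; in J→D e, D is followed by e with FIRST {e}; in F→K D d, D is followed by d with FIRST {d}; in F→D d, D is followed by d with FIRST {d}. Thus FOLLOW(D) = {$, d, e, g}.
FOLLOW(K): in D→g g K, the suffix after K is empty, so FOLLOW(K) ⊇ FOLLOW(D) = {$, d, e, g}; in J→K F c, K is followed by F c with FIRST {c, d, g}; in F→K D d, K is followed by D d with FIRST {g}. Thus FOLLOW(K) = {$, c, d, e, g}.
FOLLOW(J): in S→c J, the suffix after J is empty, so FOLLOW(J) ⊇ FOLLOW(S) = {$, d}. Thus FOLLOW(J) = {$, d}.
FOLLOW(F): in S→F d c, F is followed by d c with FIRST {d}; in J→K F c, F is followed by c with FIRST {c}. Thus FOLLOW(F) = {c, d}.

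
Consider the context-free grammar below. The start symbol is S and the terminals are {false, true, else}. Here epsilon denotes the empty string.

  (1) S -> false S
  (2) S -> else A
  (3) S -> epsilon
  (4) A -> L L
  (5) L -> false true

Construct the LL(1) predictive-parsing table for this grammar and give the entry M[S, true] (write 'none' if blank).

none

FIRST(S): from S->false S we get {false}; from S->else A we get {else}; from S->epsilon we get {epsilon}. So FIRST(S) = {epsilon, else, false}.
FIRST(L): from L->false true we get {false}. So FIRST(L) = {false}.
FIRST(A): from A->L L we get {false}. So FIRST(A) = {false}.
FOLLOW(S) includes $ since S is the start symbol.
FOLLOW(S): in S->false S, the suffix after S is empty (adds nothing new). Thus FOLLOW(S) = {$}.
For S -> false S: FIRST(false S) = {false}, so it goes in M[S, t] for t ∈ {false}.
For S -> else A: FIRST(else A) = {else}, so it goes in M[S, t] for t ∈ {else}.
For S -> epsilon: FIRST(epsilon) = {epsilon}, so it goes in M[S, t] for t ∈ {}; since epsilon ∈ FIRST, also for every t ∈ FOLLOW(S) = {$}.
None of these place a production in M[S, true].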